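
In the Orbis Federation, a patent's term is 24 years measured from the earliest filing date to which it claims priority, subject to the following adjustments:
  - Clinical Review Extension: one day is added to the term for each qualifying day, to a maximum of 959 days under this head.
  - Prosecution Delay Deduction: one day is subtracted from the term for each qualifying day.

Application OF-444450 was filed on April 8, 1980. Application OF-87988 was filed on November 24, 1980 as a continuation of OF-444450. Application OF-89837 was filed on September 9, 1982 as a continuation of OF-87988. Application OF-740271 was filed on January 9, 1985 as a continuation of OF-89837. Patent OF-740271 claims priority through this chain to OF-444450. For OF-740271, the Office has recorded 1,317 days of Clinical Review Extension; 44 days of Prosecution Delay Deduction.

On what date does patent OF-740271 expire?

October 10, 2006

Earliest priority filing: 8 April 1980.
Base term: 8 April 1980 + 24 years → 8 April 2004.
Clinical Review Extension: 1317 days claimed exceeds the 959-day cap, so +959 days → 23 November 2006.
Prosecution Delay Deduction: −44 days → 10 October 2006.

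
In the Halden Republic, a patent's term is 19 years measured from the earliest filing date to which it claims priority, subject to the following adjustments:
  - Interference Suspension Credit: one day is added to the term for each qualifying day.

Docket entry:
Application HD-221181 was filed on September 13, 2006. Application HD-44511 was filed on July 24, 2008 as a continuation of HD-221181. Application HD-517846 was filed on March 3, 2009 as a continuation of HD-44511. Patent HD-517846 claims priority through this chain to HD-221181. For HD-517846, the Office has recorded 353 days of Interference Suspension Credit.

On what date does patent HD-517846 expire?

Earliest priority filing: 13 September 2006.
Base term: 13 September 2006 + 19 years → 13 September 2025.
Interference Suspension Credit: +353 days → 1 September 2026.

September 1, 2026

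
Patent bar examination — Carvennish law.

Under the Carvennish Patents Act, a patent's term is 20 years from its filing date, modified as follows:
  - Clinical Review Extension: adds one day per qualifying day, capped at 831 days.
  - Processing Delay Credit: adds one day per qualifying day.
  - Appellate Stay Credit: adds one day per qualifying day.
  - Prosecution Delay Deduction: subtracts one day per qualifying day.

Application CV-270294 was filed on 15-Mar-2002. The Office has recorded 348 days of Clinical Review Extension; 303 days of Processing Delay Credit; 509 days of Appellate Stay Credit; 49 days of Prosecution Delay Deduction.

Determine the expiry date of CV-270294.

March 30, 2025

Base term: filing date + 20 years → 15 March 2022.
Clinical Review Extension: 348 days (within the 831-day cap) → +348 days → 26 February 2023.
Processing Delay Credit: +303 days → 26 December 2023.
Appellate Stay Credit: +509 days → 18 May 2025.
Prosecution Delay Deduction: −49 days → 30 March 2025.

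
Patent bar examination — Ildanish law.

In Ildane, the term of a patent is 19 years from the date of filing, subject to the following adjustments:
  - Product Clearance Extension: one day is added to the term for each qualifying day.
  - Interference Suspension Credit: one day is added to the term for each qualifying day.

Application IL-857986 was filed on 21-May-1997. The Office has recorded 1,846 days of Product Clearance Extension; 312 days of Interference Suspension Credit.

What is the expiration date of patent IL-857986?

2022-04-18

Base term: filing date + 19 years → 21 May 2016.
Product Clearance Extension: +1846 days → 10 June 2021.
Interference Suspension Credit: +312 days → 18 April 2022.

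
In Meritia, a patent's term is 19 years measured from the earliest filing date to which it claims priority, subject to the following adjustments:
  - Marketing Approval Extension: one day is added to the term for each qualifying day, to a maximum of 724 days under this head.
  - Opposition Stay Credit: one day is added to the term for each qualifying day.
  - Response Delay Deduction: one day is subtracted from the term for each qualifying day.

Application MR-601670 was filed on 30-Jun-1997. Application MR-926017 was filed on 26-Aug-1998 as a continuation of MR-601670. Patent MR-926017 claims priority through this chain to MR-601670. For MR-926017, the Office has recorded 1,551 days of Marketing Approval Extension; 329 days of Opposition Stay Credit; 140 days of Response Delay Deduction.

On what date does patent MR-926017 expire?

Earliest priority filing: 30 June 1997.
Base term: 30 June 1997 + 19 years → 30 June 2016.
Marketing Approval Extension: 1551 days claimed exceeds the 724-day cap, so +724 days → 24 June 2018.
Opposition Stay Credit: +329 days → 19 May 2019.
Response Delay Deduction: −140 days → 30 December 2018.

2018-12-30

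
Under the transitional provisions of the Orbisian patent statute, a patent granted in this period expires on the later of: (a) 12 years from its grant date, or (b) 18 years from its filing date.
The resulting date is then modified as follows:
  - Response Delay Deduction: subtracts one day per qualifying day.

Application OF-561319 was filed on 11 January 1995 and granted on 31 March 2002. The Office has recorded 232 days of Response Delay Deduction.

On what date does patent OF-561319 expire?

(a) grant + 12 years → 31 March 2014.
(b) filing + 18 years → 11 January 2013.
Later of the two: 31 March 2014.
Response Delay Deduction: −232 days → 11 August 2013.

August 11, 2013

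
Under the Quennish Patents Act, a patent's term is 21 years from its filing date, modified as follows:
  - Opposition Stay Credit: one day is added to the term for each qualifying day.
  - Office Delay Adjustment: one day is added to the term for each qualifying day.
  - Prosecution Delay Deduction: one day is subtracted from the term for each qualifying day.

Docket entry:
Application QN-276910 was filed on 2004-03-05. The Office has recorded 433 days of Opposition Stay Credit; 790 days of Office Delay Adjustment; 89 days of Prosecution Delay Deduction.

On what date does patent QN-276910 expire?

April 12, 2028

Base term: filing date + 21 years → 5 March 2025.
Opposition Stay Credit: +433 days → 12 May 2026.
Office Delay Adjustment: +790 days → 10 July 2028.
Prosecution Delay Deduction: −89 days → 12 April 2028.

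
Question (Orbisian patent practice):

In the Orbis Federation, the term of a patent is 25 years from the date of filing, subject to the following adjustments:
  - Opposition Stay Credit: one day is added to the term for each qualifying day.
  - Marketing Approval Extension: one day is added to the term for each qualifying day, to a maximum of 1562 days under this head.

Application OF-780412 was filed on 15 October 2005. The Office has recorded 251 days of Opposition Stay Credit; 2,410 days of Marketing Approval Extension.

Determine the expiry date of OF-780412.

Base term: filing date + 25 years → 15 October 2030.
Opposition Stay Credit: +251 days → 23 June 2031.
Marketing Approval Extension: 2410 days claimed exceeds the 1562-day cap, so +1562 days → 2 October 2035.

October 2, 2035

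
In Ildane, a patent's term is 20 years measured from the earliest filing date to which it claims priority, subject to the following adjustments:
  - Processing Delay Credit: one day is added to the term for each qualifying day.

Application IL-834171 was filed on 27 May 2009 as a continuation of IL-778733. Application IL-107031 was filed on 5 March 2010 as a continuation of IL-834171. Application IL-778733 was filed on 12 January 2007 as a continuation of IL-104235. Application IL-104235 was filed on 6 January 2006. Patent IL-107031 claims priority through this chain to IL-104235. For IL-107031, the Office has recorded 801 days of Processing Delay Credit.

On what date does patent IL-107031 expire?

Earliest priority filing: 6 January 2006.
Base term: 6 January 2006 + 20 years → 6 January 2026.
Processing Delay Credit: +801 days → 17 March 2028.

March 17, 2028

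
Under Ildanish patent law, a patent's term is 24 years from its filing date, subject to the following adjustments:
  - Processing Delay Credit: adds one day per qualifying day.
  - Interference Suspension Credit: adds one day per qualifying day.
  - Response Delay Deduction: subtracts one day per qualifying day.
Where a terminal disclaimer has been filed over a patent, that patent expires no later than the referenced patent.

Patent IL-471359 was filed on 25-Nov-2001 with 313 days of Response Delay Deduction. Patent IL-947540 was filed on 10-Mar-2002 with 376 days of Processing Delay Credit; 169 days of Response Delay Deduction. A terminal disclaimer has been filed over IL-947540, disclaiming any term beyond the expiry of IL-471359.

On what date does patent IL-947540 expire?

January 16, 2025

Natural term of IL-947540:
  Base: filing + 24 years → 10 March 2026.
  Processing Delay Credit: +376 days → 21 March 2027.
  Response Delay Deduction: −169 days → 3 October 2026.
Expiry of referenced patent IL-471359:
  Base: filing + 24 years → 25 November 2025.
  Response Delay Deduction: −313 days → 16 January 2025.
Terminal disclaimer: IL-947540 expires on the earlier of 3 October 2026 and 16 January 2025.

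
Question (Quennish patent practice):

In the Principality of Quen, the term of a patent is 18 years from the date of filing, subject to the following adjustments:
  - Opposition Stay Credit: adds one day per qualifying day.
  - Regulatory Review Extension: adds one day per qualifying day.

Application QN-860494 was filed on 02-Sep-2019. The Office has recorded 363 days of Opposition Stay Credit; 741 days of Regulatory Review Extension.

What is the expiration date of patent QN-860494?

Base term: filing date + 18 years → 2 September 2037.
Opposition Stay Credit: +363 days → 31 August 2038.
Regulatory Review Extension: +741 days → 10 September 2040.

2040-09-10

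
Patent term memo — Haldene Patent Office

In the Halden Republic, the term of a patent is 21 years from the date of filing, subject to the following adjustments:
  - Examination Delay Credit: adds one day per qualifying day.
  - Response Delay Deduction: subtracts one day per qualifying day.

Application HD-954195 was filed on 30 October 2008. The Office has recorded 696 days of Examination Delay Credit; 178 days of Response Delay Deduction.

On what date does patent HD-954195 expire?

2031-04-01

Base term: filing date + 21 years → 30 October 2029.
Examination Delay Credit: +696 days → 26 September 2031.
Response Delay Deduction: −178 days → 1 April 2031.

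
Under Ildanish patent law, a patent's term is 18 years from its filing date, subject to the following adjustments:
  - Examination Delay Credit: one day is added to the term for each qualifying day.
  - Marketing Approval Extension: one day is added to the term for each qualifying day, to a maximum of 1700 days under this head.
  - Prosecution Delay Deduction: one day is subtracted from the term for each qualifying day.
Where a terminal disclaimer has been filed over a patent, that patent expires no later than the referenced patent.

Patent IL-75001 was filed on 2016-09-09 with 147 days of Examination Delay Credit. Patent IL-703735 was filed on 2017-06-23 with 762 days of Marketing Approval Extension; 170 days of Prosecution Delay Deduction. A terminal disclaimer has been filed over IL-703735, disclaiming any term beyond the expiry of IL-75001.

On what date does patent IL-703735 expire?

Natural term of IL-703735:
  Base: filing + 18 years → 23 June 2035.
  Marketing Approval Extension: 762 days (within the 1700-day cap) → +762 days → 24 July 2037.
  Prosecution Delay Deduction: −170 days → 4 February 2037.
Expiry of referenced patent IL-75001:
  Base: filing + 18 years → 9 September 2034.
  Examination Delay Credit: +147 days → 3 February 2035.
Terminal disclaimer: IL-703735 expires on the earlier of 4 February 2037 and 3 February 2035.

February 3, 2035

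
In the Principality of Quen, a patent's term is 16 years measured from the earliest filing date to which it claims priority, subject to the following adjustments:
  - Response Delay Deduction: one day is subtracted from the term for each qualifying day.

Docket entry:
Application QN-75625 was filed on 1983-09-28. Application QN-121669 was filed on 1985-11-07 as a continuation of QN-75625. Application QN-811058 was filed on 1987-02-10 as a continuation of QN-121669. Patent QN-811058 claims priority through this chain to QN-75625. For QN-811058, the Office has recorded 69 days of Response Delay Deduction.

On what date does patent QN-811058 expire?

July 21, 1999

Earliest priority filing: 28 September 1983.
Base term: 28 September 1983 + 16 years → 28 September 1999.
Response Delay Deduction: −69 days → 21 July 1999.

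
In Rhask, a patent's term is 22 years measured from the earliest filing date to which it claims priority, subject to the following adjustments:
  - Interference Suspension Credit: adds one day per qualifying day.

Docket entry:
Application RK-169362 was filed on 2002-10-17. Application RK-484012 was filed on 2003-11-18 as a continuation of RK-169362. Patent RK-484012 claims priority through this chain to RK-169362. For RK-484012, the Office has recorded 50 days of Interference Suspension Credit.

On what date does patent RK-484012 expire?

Earliest priority filing: 17 October 2002.
Base term: 17 October 2002 + 22 years → 17 October 2024.
Interference Suspension Credit: +50 days → 6 December 2024.

December 6, 2024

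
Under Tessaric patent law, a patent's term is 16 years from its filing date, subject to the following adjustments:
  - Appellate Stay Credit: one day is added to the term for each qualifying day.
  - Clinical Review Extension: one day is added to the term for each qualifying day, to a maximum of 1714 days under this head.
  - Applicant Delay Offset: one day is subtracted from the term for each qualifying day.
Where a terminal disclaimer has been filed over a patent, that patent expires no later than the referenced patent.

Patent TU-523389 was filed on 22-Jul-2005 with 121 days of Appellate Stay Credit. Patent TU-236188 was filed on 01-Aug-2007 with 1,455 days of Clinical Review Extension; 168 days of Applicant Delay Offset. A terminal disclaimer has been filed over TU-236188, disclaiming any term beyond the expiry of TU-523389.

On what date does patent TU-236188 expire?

Natural term of TU-236188:
  Base: filing + 16 years → 1 August 2023.
  Clinical Review Extension: 1455 days (within the 1714-day cap) → +1455 days → 26 July 2027.
  Applicant Delay Offset: −168 days → 8 February 2027.
Expiry of referenced patent TU-523389:
  Base: filing + 16 years → 22 July 2021.
  Appellate Stay Credit: +121 days → 20 November 2021.
Terminal disclaimer: TU-236188 expires on the earlier of 8 February 2027 and 20 November 2021.

November 20, 2021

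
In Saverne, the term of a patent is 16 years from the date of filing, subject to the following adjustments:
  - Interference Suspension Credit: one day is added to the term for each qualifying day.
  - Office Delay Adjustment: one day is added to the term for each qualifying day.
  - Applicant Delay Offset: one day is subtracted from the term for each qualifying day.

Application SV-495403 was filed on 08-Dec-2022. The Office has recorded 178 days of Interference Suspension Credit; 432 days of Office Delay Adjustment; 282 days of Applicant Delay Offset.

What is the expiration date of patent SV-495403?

Base term: filing date + 16 years → 8 December 2038.
Interference Suspension Credit: +178 days → 4 June 2039.
Office Delay Adjustment: +432 days → 9 August 2040.
Applicant Delay Offset: −282 days → 1 November 2039.

November 1, 2039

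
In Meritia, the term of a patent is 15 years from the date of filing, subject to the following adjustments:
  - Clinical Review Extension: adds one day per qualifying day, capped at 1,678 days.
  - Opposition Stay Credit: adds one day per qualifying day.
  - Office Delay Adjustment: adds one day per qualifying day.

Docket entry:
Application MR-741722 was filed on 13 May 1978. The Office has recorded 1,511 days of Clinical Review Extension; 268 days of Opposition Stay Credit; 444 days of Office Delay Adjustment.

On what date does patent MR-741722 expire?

1999-06-14

Base term: filing date + 15 years → 13 May 1993.
Clinical Review Extension: 1511 days (within the 1678-day cap) → +1511 days → 2 July 1997.
Opposition Stay Credit: +268 days → 27 March 1998.
Office Delay Adjustment: +444 days → 14 June 1999.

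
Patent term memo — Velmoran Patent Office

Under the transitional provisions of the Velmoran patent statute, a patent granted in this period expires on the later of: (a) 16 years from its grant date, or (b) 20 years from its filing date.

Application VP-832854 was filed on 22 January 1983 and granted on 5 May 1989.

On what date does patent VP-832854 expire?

(a) grant + 16 years → 5 May 2005.
(b) filing + 20 years → 22 January 2003.
Later of the two: 5 May 2005.

May 5, 2005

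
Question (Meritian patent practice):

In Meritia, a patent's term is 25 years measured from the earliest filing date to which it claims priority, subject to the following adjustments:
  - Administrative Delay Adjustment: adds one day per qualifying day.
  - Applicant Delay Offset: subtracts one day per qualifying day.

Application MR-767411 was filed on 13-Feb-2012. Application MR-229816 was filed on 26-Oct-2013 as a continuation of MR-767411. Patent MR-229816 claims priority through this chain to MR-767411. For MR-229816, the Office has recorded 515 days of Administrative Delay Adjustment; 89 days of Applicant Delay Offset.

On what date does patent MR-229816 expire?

2038-04-15

Earliest priority filing: 13 February 2012.
Base term: 13 February 2012 + 25 years → 13 February 2037.
Administrative Delay Adjustment: +515 days → 13 July 2038.
Applicant Delay Offset: −89 days → 15 April 2038.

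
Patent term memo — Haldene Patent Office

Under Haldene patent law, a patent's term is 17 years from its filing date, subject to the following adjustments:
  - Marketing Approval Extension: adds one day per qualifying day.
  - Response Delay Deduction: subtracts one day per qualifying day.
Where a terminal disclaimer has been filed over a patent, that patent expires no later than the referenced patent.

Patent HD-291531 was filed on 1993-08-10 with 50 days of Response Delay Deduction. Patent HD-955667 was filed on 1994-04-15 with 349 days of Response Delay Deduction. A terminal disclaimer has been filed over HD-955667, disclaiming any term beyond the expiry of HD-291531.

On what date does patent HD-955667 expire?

2010-05-01

Natural term of HD-955667:
  Base: filing + 17 years → 15 April 2011.
  Response Delay Deduction: −349 days → 1 May 2010.
Expiry of referenced patent HD-291531:
  Base: filing + 17 years → 10 August 2010.
  Response Delay Deduction: −50 days → 21 June 2010.
Terminal disclaimer: HD-955667 expires on the earlier of 1 May 2010 and 21 June 2010.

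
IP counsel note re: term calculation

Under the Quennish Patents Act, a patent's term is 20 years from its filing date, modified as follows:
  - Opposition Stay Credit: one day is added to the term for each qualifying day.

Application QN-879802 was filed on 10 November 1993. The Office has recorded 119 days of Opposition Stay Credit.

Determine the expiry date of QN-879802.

Base term: filing date + 20 years → 10 November 2013.
Opposition Stay Credit: +119 days → 9 March 2014.

March 9, 2014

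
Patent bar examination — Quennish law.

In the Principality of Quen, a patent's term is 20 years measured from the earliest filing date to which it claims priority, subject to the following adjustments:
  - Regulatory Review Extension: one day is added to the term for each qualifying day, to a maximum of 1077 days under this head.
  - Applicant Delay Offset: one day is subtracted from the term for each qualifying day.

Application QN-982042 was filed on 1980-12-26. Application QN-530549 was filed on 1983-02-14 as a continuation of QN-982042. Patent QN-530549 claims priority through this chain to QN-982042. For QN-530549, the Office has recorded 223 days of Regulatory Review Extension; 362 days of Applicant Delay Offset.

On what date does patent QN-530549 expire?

Earliest priority filing: 26 December 1980.
Base term: 26 December 1980 + 20 years → 26 December 2000.
Regulatory Review Extension: 223 days (within the 1077-day cap) → +223 days → 6 August 2001.
Applicant Delay Offset: −362 days → 9 August 2000.

2000-08-09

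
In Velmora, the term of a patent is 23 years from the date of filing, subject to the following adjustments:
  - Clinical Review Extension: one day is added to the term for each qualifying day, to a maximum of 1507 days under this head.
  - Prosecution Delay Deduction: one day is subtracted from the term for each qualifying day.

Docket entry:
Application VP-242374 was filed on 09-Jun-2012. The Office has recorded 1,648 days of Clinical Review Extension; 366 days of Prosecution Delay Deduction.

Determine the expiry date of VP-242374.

July 24, 2038

Base term: filing date + 23 years → 9 June 2035.
Clinical Review Extension: 1648 days claimed exceeds the 1507-day cap, so +1507 days → 25 July 2039.
Prosecution Delay Deduction: −366 days → 24 July 2038.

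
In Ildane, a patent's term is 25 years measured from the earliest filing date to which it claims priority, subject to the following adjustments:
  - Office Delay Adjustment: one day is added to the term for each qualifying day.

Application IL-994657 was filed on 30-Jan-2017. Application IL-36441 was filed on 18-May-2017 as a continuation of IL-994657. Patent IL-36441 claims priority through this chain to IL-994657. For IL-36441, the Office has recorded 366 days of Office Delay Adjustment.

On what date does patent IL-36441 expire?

2043-01-31

Earliest priority filing: 30 January 2017.
Base term: 30 January 2017 + 25 years → 30 January 2042.
Office Delay Adjustment: +366 days → 31 January 2043.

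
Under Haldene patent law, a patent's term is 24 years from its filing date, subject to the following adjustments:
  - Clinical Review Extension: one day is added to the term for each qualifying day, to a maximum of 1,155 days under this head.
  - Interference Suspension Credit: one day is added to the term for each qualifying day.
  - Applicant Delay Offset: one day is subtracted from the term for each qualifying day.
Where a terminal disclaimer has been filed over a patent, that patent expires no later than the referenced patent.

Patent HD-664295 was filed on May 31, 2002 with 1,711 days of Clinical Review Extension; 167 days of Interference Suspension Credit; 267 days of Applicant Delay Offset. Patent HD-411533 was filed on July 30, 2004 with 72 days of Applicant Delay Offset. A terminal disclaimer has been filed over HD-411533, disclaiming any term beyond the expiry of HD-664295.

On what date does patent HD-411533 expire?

2028-05-19

Natural term of HD-411533:
  Base: filing + 24 years → 30 July 2028.
  Applicant Delay Offset: −72 days → 19 May 2028.
Expiry of referenced patent HD-664295:
  Base: filing + 24 years → 31 May 2026.
  Clinical Review Extension: 1711 days claimed exceeds the 1155-day cap, so +1155 days → 29 July 2029.
  Interference Suspension Credit: +167 days → 12 January 2030.
  Applicant Delay Offset: −267 days → 20 April 2029.
Terminal disclaimer: HD-411533 expires on the earlier of 19 May 2028 and 20 April 2029.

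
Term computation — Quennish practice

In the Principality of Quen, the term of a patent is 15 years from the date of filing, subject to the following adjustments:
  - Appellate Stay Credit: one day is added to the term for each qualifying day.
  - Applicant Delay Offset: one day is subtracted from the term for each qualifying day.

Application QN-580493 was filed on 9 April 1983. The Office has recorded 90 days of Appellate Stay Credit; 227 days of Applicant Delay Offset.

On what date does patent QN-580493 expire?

November 23, 1997

Base term: filing date + 15 years → 9 April 1998.
Appellate Stay Credit: +90 days → 8 July 1998.
Applicant Delay Offset: −227 days → 23 November 1997.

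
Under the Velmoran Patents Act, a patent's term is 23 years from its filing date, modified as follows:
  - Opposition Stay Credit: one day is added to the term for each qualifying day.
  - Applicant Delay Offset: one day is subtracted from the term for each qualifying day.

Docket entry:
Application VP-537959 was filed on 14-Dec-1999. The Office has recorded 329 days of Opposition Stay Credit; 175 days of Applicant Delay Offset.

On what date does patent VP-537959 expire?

Base term: filing date + 23 years → 14 December 2022.
Opposition Stay Credit: +329 days → 8 November 2023.
Applicant Delay Offset: −175 days → 17 May 2023.

May 17, 2023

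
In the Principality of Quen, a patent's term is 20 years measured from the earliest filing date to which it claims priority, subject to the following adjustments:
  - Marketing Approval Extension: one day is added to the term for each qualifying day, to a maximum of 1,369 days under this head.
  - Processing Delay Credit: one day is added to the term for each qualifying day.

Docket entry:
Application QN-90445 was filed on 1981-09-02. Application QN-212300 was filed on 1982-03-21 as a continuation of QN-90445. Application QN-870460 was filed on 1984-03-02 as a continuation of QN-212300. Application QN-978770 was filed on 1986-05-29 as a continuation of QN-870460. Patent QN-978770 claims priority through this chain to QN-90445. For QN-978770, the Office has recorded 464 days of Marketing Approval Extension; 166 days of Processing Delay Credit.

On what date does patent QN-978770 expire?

Earliest priority filing: 2 September 1981.
Base term: 2 September 1981 + 20 years → 2 September 2001.
Marketing Approval Extension: 464 days (within the 1369-day cap) → +464 days → 10 December 2002.
Processing Delay Credit: +166 days → 25 May 2003.

May 25, 2003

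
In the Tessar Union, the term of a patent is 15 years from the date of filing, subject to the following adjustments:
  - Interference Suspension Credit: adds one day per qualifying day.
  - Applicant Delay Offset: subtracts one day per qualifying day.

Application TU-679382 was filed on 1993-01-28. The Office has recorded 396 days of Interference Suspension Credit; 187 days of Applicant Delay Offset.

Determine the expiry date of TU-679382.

Base term: filing date + 15 years → 28 January 2008.
Interference Suspension Credit: +396 days → 27 February 2009.
Applicant Delay Offset: −187 days → 24 August 2008.

2008-08-24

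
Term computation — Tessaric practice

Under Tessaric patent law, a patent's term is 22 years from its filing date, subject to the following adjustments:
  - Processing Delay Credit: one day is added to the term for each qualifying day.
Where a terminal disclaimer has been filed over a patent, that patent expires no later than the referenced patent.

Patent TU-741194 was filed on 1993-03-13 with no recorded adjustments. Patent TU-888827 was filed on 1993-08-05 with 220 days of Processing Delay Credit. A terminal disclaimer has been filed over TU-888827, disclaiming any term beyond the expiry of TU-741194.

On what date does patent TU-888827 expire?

2015-03-13

Natural term of TU-888827:
  Base: filing + 22 years → 5 August 2015.
  Processing Delay Credit: +220 days → 12 March 2016.
Expiry of referenced patent TU-741194:
  Base: filing + 22 years → 13 March 2015.
Terminal disclaimer: TU-888827 expires on the earlier of 12 March 2016 and 13 March 2015.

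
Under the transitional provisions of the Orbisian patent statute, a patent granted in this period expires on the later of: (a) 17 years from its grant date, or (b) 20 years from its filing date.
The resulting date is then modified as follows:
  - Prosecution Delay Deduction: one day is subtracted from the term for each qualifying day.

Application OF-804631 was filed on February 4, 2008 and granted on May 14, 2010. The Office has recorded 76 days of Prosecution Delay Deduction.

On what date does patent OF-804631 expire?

2027-11-20

(a) grant + 17 years → 14 May 2027.
(b) filing + 20 years → 4 February 2028.
Later of the two: 4 February 2028.
Prosecution Delay Deduction: −76 days → 20 November 2027.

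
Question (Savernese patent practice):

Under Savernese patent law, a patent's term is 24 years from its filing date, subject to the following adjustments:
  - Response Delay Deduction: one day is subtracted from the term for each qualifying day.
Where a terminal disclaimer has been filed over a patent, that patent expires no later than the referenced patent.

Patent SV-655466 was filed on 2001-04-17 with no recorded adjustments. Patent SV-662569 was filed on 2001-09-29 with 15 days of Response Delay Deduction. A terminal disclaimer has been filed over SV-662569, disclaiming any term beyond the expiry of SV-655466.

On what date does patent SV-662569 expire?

Natural term of SV-662569:
  Base: filing + 24 years → 29 September 2025.
  Response Delay Deduction: −15 days → 14 September 2025.
Expiry of referenced patent SV-655466:
  Base: filing + 24 years → 17 April 2025.
Terminal disclaimer: SV-662569 expires on the earlier of 14 September 2025 and 17 April 2025.

April 17, 2025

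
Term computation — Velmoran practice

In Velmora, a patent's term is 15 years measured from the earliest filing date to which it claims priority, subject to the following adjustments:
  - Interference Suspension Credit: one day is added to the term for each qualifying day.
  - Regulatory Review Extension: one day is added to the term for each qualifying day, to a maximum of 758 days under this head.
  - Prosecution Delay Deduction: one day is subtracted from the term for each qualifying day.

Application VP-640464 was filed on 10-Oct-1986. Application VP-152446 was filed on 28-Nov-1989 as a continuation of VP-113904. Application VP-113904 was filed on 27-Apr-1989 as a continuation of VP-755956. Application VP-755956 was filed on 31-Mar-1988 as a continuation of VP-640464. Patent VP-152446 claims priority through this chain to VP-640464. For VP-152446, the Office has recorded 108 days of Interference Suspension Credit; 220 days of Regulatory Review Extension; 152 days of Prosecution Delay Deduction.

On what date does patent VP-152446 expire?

Earliest priority filing: 10 October 1986.
Base term: 10 October 1986 + 15 years → 10 October 2001.
Interference Suspension Credit: +108 days → 26 January 2002.
Regulatory Review Extension: 220 days (within the 758-day cap) → +220 days → 3 September 2002.
Prosecution Delay Deduction: −152 days → 4 April 2002.

2002-04-04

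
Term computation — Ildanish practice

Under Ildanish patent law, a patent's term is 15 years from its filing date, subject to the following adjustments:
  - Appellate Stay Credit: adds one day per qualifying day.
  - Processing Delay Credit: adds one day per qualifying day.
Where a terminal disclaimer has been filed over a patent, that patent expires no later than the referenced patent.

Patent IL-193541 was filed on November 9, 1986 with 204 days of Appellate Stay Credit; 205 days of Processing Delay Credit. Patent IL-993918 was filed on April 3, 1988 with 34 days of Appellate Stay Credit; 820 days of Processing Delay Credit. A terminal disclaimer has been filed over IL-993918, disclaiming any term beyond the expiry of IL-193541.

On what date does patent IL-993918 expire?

December 23, 2002

Natural term of IL-993918:
  Base: filing + 15 years → 3 April 2003.
  Appellate Stay Credit: +34 days → 7 May 2003.
  Processing Delay Credit: +820 days → 4 August 2005.
Expiry of referenced patent IL-193541:
  Base: filing + 15 years → 9 November 2001.
  Appellate Stay Credit: +204 days → 1 June 2002.
  Processing Delay Credit: +205 days → 23 December 2002.
Terminal disclaimer: IL-993918 expires on the earlier of 4 August 2005 and 23 December 2002.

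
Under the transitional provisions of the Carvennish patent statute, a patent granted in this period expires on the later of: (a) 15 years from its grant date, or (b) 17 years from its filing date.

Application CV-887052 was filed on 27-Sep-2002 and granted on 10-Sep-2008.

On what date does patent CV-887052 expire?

2023-09-10

(a) grant + 15 years → 10 September 2023.
(b) filing + 17 years → 27 September 2019.
Later of the two: 10 September 2023.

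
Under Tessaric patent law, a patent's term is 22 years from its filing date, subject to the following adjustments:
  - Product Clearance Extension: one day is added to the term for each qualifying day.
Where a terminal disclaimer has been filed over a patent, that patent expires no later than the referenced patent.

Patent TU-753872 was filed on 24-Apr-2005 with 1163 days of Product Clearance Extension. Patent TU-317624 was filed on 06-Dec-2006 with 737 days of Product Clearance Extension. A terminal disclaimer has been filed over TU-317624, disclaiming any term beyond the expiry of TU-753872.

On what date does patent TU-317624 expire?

June 30, 2030

Natural term of TU-317624:
  Base: filing + 22 years → 6 December 2028.
  Product Clearance Extension: +737 days → 13 December 2030.
Expiry of referenced patent TU-753872:
  Base: filing + 22 years → 24 April 2027.
  Product Clearance Extension: +1163 days → 30 June 2030.
Terminal disclaimer: TU-317624 expires on the earlier of 13 December 2030 and 30 June 2030.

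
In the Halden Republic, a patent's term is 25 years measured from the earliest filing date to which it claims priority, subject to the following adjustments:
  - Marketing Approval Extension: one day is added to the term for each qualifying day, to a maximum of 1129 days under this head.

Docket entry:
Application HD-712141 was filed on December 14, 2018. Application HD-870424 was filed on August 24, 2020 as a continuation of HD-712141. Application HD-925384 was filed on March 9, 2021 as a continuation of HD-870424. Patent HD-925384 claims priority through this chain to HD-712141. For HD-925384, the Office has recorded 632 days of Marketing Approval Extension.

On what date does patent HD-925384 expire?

September 6, 2045

Earliest priority filing: 14 December 2018.
Base term: 14 December 2018 + 25 years → 14 December 2043.
Marketing Approval Extension: 632 days (within the 1129-day cap) → +632 days → 6 September 2045.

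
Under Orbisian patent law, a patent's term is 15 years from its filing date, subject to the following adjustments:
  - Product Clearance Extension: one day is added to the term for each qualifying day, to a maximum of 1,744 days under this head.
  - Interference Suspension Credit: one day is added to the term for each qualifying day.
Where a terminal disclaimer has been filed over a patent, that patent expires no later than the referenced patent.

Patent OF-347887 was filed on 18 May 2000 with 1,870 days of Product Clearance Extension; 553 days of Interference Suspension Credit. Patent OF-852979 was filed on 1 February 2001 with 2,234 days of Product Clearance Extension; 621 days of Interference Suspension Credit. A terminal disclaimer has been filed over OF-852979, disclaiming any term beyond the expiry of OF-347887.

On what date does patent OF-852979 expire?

August 31, 2021

Natural term of OF-852979:
  Base: filing + 15 years → 1 February 2016.
  Product Clearance Extension: 2234 days claimed exceeds the 1744-day cap, so +1744 days → 10 November 2020.
  Interference Suspension Credit: +621 days → 24 July 2022.
Expiry of referenced patent OF-347887:
  Base: filing + 15 years → 18 May 2015.
  Product Clearance Extension: 1870 days claimed exceeds the 1744-day cap, so +1744 days → 25 February 2020.
  Interference Suspension Credit: +553 days → 31 August 2021.
Terminal disclaimer: OF-852979 expires on the earlier of 24 July 2022 and 31 August 2021.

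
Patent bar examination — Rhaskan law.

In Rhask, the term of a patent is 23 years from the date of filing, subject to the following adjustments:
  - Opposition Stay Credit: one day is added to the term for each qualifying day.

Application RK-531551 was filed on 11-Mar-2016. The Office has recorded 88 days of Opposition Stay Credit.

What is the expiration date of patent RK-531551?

2039-06-07

Base term: filing date + 23 years → 11 March 2039.
Opposition Stay Credit: +88 days → 7 June 2039.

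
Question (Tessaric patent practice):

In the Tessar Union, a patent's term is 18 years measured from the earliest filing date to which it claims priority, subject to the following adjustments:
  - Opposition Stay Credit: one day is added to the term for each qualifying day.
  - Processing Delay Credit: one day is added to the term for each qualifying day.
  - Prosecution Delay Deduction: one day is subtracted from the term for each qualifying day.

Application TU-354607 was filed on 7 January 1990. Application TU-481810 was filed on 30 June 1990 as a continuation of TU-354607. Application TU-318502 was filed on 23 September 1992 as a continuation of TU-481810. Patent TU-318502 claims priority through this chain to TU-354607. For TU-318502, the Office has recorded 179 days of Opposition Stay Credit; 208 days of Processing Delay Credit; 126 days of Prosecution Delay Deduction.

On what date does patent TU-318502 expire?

Earliest priority filing: 7 January 1990.
Base term: 7 January 1990 + 18 years → 7 January 2008.
Opposition Stay Credit: +179 days → 4 July 2008.
Processing Delay Credit: +208 days → 28 January 2009.
Prosecution Delay Deduction: −126 days → 24 September 2008.

September 24, 2008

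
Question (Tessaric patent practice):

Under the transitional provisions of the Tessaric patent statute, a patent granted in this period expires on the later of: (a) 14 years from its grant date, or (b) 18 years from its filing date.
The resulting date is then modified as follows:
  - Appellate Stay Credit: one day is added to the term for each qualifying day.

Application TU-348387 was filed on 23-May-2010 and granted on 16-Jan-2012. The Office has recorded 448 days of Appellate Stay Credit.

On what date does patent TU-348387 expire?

(a) grant + 14 years → 16 January 2026.
(b) filing + 18 years → 23 May 2028.
Later of the two: 23 May 2028.
Appellate Stay Credit: +448 days → 14 August 2029.

August 14, 2029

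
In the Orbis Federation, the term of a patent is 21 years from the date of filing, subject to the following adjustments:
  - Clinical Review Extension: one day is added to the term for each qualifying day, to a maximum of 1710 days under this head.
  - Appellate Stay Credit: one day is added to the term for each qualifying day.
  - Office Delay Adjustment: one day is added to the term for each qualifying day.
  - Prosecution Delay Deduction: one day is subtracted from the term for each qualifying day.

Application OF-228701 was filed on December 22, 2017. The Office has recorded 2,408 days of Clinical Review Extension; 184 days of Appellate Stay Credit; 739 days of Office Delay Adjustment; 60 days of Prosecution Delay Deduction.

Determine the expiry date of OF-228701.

January 7, 2046

Base term: filing date + 21 years → 22 December 2038.
Clinical Review Extension: 2408 days claimed exceeds the 1710-day cap, so +1710 days → 28 August 2043.
Appellate Stay Credit: +184 days → 28 February 2044.
Office Delay Adjustment: +739 days → 8 March 2046.
Prosecution Delay Deduction: −60 days → 7 January 2046.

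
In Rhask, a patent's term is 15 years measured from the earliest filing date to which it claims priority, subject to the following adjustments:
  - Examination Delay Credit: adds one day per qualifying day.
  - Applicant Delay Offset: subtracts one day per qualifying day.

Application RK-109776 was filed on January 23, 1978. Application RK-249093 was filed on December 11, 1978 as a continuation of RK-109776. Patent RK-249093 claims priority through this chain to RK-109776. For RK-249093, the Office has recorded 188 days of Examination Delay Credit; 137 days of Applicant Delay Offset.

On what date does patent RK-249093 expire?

Earliest priority filing: 23 January 1978.
Base term: 23 January 1978 + 15 years → 23 January 1993.
Examination Delay Credit: +188 days → 30 July 1993.
Applicant Delay Offset: −137 days → 15 March 1993.

March 15, 1993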